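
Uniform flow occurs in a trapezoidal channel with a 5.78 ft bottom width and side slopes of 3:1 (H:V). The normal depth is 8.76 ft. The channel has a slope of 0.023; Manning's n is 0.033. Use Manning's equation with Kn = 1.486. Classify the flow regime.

supercritical

With bottom width b = 5.78 ft and side slope z = 3: A = (b + zy)y = (5.78 + 3×8.76)×8.76 = 280.8 ft²; P = b + 2y√(1+z²) = 5.78 + 2×8.76×3.162 = 61.18 ft.
Hydraulic radius R = A/P = 280.8/61.18 = 4.59 ft.
V = (1.486/n) R^(2/3) √S = (1.486/0.033) × 4.59^(2/3) × √0.023 = 18.86 ft/s. Hydraulic depth D_h = A/T = 280.8/58.34 = 4.814 ft.
Froude number Fr = V/√(g·D_h) = 18.86/√(32.2×4.814) = 1.52, which is greater than 1, so the flow is supercritical.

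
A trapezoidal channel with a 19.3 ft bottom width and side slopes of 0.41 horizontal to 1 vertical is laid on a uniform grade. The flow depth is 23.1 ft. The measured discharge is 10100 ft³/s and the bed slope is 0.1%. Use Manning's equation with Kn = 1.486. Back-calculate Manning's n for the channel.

With bottom width b = 19.3 ft and side slope z = 0.41: A = (b + zy)y = (19.3 + 0.41×23.1)×23.1 = 664.6 ft²; P = b + 2y√(1+z²) = 19.3 + 2×23.1×1.081 = 69.23 ft.
Hydraulic radius R = A/P = 664.6/69.23 = 9.6 ft.
Rearranging Manning's equation: n = (1.486/Q) A R^(2/3) S^(1/2) = (1.486/10100) × 664.6 × 9.6^(2/3) × √0.001 = 0.014.

n = 0.014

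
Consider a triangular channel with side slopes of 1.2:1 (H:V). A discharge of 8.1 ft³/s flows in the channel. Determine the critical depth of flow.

At critical depth, Q² T / (g A³) = 1, i.e. A³/T = Q²/g = 8.1²/32.2 = 2.038.
Trying y = 0.89 ft: A³/T = 0.4021 — short.
Trying y = 1.23 ft: A³/T = 2.027 — ≈ 2.038.

y_c = 1.23 ft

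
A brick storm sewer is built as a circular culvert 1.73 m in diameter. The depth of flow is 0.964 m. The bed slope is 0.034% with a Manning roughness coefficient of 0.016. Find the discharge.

For a circular section of diameter D = 1.73 m at depth y = 0.964 m, the central angle is θ = 2 arccos(1 − 2y/D) = 3.371 rad. Then A = (D²/8)(θ − sin θ) = 1.346 m² and P = Dθ/2 = 2.916 m.
Hydraulic radius R = A/P = 1.346/2.916 = 0.4617 m.
Manning's equation: Q = (1/n) A R^(2/3) S^(1/2) = (1/0.016) × 1.346 × 0.4617^(2/3) × 0.00034^(1/2) = 0.927 m³/s.

Q = 0.927 m³/s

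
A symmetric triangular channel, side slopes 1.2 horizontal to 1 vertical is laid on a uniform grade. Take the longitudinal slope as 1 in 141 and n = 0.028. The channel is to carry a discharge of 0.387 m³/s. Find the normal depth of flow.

y_n = 0.55 m

Manning's equation rearranged: A R^(2/3) = nQ / (1·√S) = 0.028 × 0.387 / (√0.007092) = 0.1287.
Trying y = 0.611 m: A R^(2/3) = 0.1704 — too large.
Trying y = 0.447 m: A R^(2/3) = 0.07407 — too small.
Trying y = 0.55 m: A R^(2/3) = 0.1288 — ≈ 0.1287.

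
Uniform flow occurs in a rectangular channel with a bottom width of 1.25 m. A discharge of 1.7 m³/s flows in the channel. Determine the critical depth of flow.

For a rectangular channel, critical depth y_c = (q²/g)^(1/3) where q = Q/b = 1.7/1.25 = 1.36 m²/s.
So y_c = (1.36²/9.81)^(1/3) = 0.573 m.

y_c = 0.573 m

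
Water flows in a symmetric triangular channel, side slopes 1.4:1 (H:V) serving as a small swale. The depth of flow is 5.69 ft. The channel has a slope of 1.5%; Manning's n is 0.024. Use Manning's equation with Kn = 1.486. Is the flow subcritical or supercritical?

supercritical

For a triangular section with side slope z = 1.4: A = zy² = 1.4×5.69² = 45.33 ft²; P = 2y√(1+z²) = 2×5.69×1.72 = 19.58 ft.
Hydraulic radius R = A/P = 45.33/19.58 = 2.315 ft.
V = (1.486/n) R^(2/3) √S = (1.486/0.024) × 2.315^(2/3) × √0.015 = 13.27 ft/s. Hydraulic depth D_h = A/T = 45.33/15.93 = 2.845 ft.
Froude number Fr = V/√(g·D_h) = 13.27/√(32.2×2.845) = 1.39, which is greater than 1, so the flow is supercritical.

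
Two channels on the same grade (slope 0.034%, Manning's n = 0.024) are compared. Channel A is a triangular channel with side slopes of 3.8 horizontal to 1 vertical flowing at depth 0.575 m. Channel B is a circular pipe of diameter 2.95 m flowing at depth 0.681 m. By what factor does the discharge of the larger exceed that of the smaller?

1.22

Channel A: For a triangular section with side slope z = 3.8: A = zy² = 3.8×0.575² = 1.256 m²; P = 2y√(1+z²) = 2×0.575×3.929 = 4.519 m. Hydraulic radius R = A/P = 1.256/4.519 = 0.278 m. Q_A = (1/0.024)·1.256·0.278^(2/3)·√0.00034 = 0.4112 m³/s.
Channel B: For a circular section of diameter D = 2.95 m at depth y = 0.681 m, the central angle is θ = 2 arccos(1 − 2y/D) = 2.005 rad. Then A = (D²/8)(θ − sin θ) = 1.194 m² and P = Dθ/2 = 2.957 m. Hydraulic radius R = A/P = 1.194/2.957 = 0.4037 m. Q_B = (1/0.024)·1.194·0.4037^(2/3)·√0.00034 = 0.501 m³/s.
The larger discharge is 0.501 m³/s and the smaller is 0.4112 m³/s; the ratio is 1.22.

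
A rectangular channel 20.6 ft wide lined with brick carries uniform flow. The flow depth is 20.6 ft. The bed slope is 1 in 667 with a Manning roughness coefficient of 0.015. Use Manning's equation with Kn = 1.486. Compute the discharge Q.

Flow area A = b·y = 20.6 × 20.6 = 424.4 ft². Wetted perimeter P = b + 2y = 20.6 + 2×20.6 = 61.8 ft.
Hydraulic radius R = A/P = 424.4/61.8 = 6.867 ft.
Manning's equation: Q = (1.486/n) A R^(2/3) S^(1/2) = (1.486/0.015) × 424.4 × 6.867^(2/3) × 0.001499^(1/2) = 5880 ft³/s.

Q = 5880 ft³/s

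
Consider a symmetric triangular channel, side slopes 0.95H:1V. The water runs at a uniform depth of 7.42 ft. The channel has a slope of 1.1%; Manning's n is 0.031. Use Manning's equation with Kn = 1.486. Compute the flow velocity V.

For a triangular section with side slope z = 0.95: A = zy² = 0.95×7.42² = 52.3 ft²; P = 2y√(1+z²) = 2×7.42×1.379 = 20.47 ft.
Hydraulic radius R = A/P = 52.3/20.47 = 2.555 ft.
From Manning's equation, V = (1.486/n) R^(2/3) S^(1/2) = (1.486/0.031) × 2.555^(2/3) × 0.011^(1/2) = 9.4 ft/s.

V = 9.4 ft/s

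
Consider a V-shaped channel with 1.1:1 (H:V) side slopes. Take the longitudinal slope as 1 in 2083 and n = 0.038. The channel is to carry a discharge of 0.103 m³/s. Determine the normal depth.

y_n = 0.649 m

Manning's equation rearranged: A R^(2/3) = nQ / (1·√S) = 0.038 × 0.103 / (√0.0004801) = 0.1786.
Try y = 0.571 m: A R^(2/3) = 0.1272 — low.
Try y = 0.738 m: A R^(2/3) = 0.2521 — high.
Try y = 0.649 m: A R^(2/3) = 0.179 — ≈ 0.1786.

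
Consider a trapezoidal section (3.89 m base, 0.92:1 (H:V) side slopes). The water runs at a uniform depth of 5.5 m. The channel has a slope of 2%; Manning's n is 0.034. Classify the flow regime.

With bottom width b = 3.89 m and side slope z = 0.92: A = (b + zy)y = (3.89 + 0.92×5.5)×5.5 = 49.23 m²; P = b + 2y√(1+z²) = 3.89 + 2×5.5×1.359 = 18.84 m.
Hydraulic radius R = A/P = 49.23/18.84 = 2.613 m.
V = (1/n) R^(2/3) √S = (1/0.034) × 2.613^(2/3) × √0.02 = 7.891 m/s. Hydraulic depth D_h = A/T = 49.23/14.01 = 3.514 m.
Froude number Fr = V/√(g·D_h) = 7.891/√(9.81×3.514) = 1.34, which is greater than 1, so the flow is supercritical.

supercritical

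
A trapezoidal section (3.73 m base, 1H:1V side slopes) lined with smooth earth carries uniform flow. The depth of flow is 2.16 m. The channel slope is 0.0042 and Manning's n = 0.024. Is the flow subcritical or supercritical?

subcritical

With bottom width b = 3.73 m and side slope z = 1: A = (b + zy)y = (3.73 + 1×2.16)×2.16 = 12.72 m²; P = b + 2y√(1+z²) = 3.73 + 2×2.16×1.414 = 9.839 m.
Hydraulic radius R = A/P = 12.72/9.839 = 1.293 m.
V = (1/n) R^(2/3) √S = (1/0.024) × 1.293^(2/3) × √0.0042 = 3.205 m/s. Hydraulic depth D_h = A/T = 12.72/8.05 = 1.58 m.
Froude number Fr = V/√(g·D_h) = 3.205/√(9.81×1.58) = 0.814, which is less than 1, so the flow is subcritical.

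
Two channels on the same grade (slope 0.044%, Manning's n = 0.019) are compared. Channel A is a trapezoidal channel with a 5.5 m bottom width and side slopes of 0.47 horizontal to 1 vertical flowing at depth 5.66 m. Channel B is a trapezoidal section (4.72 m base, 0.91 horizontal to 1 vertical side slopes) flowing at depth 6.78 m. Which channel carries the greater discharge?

Channel A: With bottom width b = 5.5 m and side slope z = 0.47: A = (b + zy)y = (5.5 + 0.47×5.66)×5.66 = 46.19 m²; P = b + 2y√(1+z²) = 5.5 + 2×5.66×1.105 = 18.01 m. Hydraulic radius R = A/P = 46.19/18.01 = 2.565 m. Q_A = (1/0.019)·46.19·2.565^(2/3)·√0.00044 = 95.54 m³/s.
Channel B: With bottom width b = 4.72 m and side slope z = 0.91: A = (b + zy)y = (4.72 + 0.91×6.78)×6.78 = 73.83 m²; P = b + 2y√(1+z²) = 4.72 + 2×6.78×1.352 = 23.05 m. Hydraulic radius R = A/P = 73.83/23.05 = 3.203 m. Q_B = (1/0.019)·73.83·3.203^(2/3)·√0.00044 = 177.1 m³/s.
Q_A = 95.54 m³/s vs Q_B = 177.1 m³/s, so channel B carries more.

channel B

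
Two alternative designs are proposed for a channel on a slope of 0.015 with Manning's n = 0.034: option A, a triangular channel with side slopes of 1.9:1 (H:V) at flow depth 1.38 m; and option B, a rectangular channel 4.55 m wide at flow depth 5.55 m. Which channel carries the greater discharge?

channel B

Channel A: For a triangular section with side slope z = 1.9: A = zy² = 1.9×1.38² = 3.618 m²; P = 2y√(1+z²) = 2×1.38×2.147 = 5.926 m. Hydraulic radius R = A/P = 3.618/5.926 = 0.6106 m. Q_A = (1/0.034)·3.618·0.6106^(2/3)·√0.015 = 9.381 m³/s.
Channel B: Flow area A = b·y = 4.55 × 5.55 = 25.25 m². Wetted perimeter P = b + 2y = 4.55 + 2×5.55 = 15.65 m. Hydraulic radius R = A/P = 25.25/15.65 = 1.614 m. Q_B = (1/0.034)·25.25·1.614^(2/3)·√0.015 = 125.1 m³/s.
Q_A = 9.381 m³/s vs Q_B = 125.1 m³/s, so channel B carries more.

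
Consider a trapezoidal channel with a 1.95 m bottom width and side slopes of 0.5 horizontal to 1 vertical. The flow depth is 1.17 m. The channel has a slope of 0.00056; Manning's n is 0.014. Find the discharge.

With bottom width b = 1.95 m and side slope z = 0.5: A = (b + zy)y = (1.95 + 0.5×1.17)×1.17 = 2.966 m²; P = b + 2y√(1+z²) = 1.95 + 2×1.17×1.118 = 4.566 m.
Hydraulic radius R = A/P = 2.966/4.566 = 0.6495 m.
Manning's equation: Q = (1/n) A R^(2/3) S^(1/2) = (1/0.014) × 2.966 × 0.6495^(2/3) × 0.00056^(1/2) = 3.76 m³/s.

Q = 3.76 m³/s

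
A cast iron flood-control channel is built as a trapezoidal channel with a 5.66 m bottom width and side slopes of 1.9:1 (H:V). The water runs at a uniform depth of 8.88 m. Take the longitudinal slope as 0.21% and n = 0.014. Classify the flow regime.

With bottom width b = 5.66 m and side slope z = 1.9: A = (b + zy)y = (5.66 + 1.9×8.88)×8.88 = 200.1 m²; P = b + 2y√(1+z²) = 5.66 + 2×8.88×2.147 = 43.79 m.
Hydraulic radius R = A/P = 200.1/43.79 = 4.569 m.
V = (1/n) R^(2/3) √S = (1/0.014) × 4.569^(2/3) × √0.0021 = 9.013 m/s. Hydraulic depth D_h = A/T = 200.1/39.4 = 5.078 m.
Froude number Fr = V/√(g·D_h) = 9.013/√(9.81×5.078) = 1.28, which is greater than 1, so the flow is supercritical.

supercritical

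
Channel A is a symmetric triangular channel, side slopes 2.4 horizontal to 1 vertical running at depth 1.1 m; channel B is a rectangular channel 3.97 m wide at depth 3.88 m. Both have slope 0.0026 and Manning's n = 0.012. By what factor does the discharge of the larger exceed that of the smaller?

9.99

Channel A: For a triangular section with side slope z = 2.4: A = zy² = 2.4×1.1² = 2.904 m²; P = 2y√(1+z²) = 2×1.1×2.6 = 5.72 m. Hydraulic radius R = A/P = 2.904/5.72 = 0.5077 m. Q_A = (1/0.012)·2.904·0.5077^(2/3)·√0.0026 = 7.853 m³/s.
Channel B: Flow area A = b·y = 3.97 × 3.88 = 15.4 m². Wetted perimeter P = b + 2y = 3.97 + 2×3.88 = 11.73 m. Hydraulic radius R = A/P = 15.4/11.73 = 1.313 m. Q_B = (1/0.012)·15.4·1.313^(2/3)·√0.0026 = 78.49 m³/s.
The larger discharge is 78.49 m³/s and the smaller is 7.853 m³/s; the ratio is 9.99.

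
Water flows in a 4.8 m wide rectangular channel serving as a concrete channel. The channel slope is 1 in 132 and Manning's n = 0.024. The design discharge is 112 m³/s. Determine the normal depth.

Manning's equation rearranged: A R^(2/3) = nQ / (1·√S) = 0.024 × 112 / (√0.007576) = 30.88.
Try y = 4.11 m: A R^(2/3) = 26.03 — short.
Try y = 5.84 m: A R^(2/3) = 39.94 — over.
Try y = 4.72 m: A R^(2/3) = 30.88 — close enough.

y_n = 4.72 m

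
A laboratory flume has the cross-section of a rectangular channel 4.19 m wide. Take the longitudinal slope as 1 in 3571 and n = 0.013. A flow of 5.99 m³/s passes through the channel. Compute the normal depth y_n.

y_n = 1.29 m

Manning's equation rearranged: A R^(2/3) = nQ / (1·√S) = 0.013 × 5.99 / (√0.00028) = 4.653.
Trying y = 0.998 m: A R^(2/3) = 3.221 — low.
Trying y = 1.49 m: A R^(2/3) = 5.693 — high.
Trying y = 1.29 m: A R^(2/3) = 4.652 — ≈ 4.653.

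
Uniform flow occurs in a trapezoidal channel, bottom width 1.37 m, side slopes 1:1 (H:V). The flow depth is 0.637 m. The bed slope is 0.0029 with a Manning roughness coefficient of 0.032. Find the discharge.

With bottom width b = 1.37 m and side slope z = 1: A = (b + zy)y = (1.37 + 1×0.637)×0.637 = 1.278 m²; P = b + 2y√(1+z²) = 1.37 + 2×0.637×1.414 = 3.172 m.
Hydraulic radius R = A/P = 1.278/3.172 = 0.4031 m.
Manning's equation: Q = (1/n) A R^(2/3) S^(1/2) = (1/0.032) × 1.278 × 0.4031^(2/3) × 0.0029^(1/2) = 1.17 m³/s.

Q = 1.17 m³/s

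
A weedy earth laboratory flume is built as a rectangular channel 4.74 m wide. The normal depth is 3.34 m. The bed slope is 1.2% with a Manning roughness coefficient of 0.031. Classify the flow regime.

Flow area A = b·y = 4.74 × 3.34 = 15.83 m². Wetted perimeter P = b + 2y = 4.74 + 2×3.34 = 11.42 m.
Hydraulic radius R = A/P = 15.83/11.42 = 1.386 m.
V = (1/n) R^(2/3) √S = (1/0.031) × 1.386^(2/3) × √0.012 = 4.393 m/s. Hydraulic depth D_h = A/T = 15.83/4.74 = 3.34 m.
Froude number Fr = V/√(g·D_h) = 4.393/√(9.81×3.34) = 0.768, which is less than 1, so the flow is subcritical.

subcritical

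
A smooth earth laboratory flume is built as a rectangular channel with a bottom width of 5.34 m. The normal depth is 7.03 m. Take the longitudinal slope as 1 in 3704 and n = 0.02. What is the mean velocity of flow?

Flow area A = b·y = 5.34 × 7.03 = 37.54 m². Wetted perimeter P = b + 2y = 5.34 + 2×7.03 = 19.4 m.
Hydraulic radius R = A/P = 37.54/19.4 = 1.935 m.
From Manning's equation, V = (1/n) R^(2/3) S^(1/2) = (1/0.02) × 1.935^(2/3) × 0.00027^(1/2) = 1.28 m/s.

V = 1.28 m/s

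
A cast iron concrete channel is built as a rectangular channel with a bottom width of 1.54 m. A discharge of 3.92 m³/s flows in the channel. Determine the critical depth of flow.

For a rectangular channel, critical depth y_c = (q²/g)^(1/3) where q = Q/b = 3.92/1.54 = 2.545 m²/s.
So y_c = (2.545²/9.81)^(1/3) = 0.871 m.

y_c = 0.871 m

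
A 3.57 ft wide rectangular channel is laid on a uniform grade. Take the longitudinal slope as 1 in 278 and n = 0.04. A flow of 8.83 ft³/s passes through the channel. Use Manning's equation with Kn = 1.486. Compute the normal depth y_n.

Manning's equation rearranged: A R^(2/3) = nQ / (1.486·√S) = 0.04 × 8.83 / (1.486 × √0.003597) = 3.963.
Try y = 1.1 ft: A R^(2/3) = 3.038 — low.
Try y = 1.33 ft: A R^(2/3) = 3.962 — close enough.

y_n = 1.33 ft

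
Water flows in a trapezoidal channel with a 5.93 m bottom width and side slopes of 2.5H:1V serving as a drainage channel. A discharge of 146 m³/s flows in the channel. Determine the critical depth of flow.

y_c = 2.74 m

At critical depth, Q² T / (g A³) = 1, i.e. A³/T = Q²/g = 146²/9.81 = 2173.
Try y = 1.95 m: A³/T = 596.5 — too small.
Try y = 2.74 m: A³/T = 2187 — close enough.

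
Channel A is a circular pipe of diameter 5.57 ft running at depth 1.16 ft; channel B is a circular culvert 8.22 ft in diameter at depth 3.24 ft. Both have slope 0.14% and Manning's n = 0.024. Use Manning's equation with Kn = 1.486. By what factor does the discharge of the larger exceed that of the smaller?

Channel A: For a circular section of diameter D = 5.57 ft at depth y = 1.16 ft, the central angle is θ = 2 arccos(1 − 2y/D) = 1.896 rad. Then A = (D²/8)(θ − sin θ) = 3.676 ft² and P = Dθ/2 = 5.279 ft. Hydraulic radius R = A/P = 3.676/5.279 = 0.6963 ft. Q_A = (1.486/0.024)·3.676·0.6963^(2/3)·√0.0014 = 6.69 ft³/s.
Channel B: For a circular section of diameter D = 8.22 ft at depth y = 3.24 ft, the central angle is θ = 2 arccos(1 − 2y/D) = 2.715 rad. Then A = (D²/8)(θ − sin θ) = 19.44 ft² and P = Dθ/2 = 11.16 ft. Hydraulic radius R = A/P = 19.44/11.16 = 1.742 ft. Q_B = (1.486/0.024)·19.44·1.742^(2/3)·√0.0014 = 65.19 ft³/s.
The larger discharge is 65.19 ft³/s and the smaller is 6.69 ft³/s; the ratio is 9.74.

9.74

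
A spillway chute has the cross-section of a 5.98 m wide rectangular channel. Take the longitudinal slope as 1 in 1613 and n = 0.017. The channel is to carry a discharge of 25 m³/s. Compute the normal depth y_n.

Manning's equation rearranged: A R^(2/3) = nQ / (1·√S) = 0.017 × 25 / (√0.00062) = 17.07.
Trying y = 2.7 m: A R^(2/3) = 20.39 — high.
Trying y = 2.05 m: A R^(2/3) = 13.97 — low.
Trying y = 2.37 m: A R^(2/3) = 17.07 — matches.

y_n = 2.37 m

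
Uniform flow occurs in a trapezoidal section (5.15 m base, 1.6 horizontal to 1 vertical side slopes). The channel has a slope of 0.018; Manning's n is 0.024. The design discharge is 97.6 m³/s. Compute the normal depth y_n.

Manning's equation rearranged: A R^(2/3) = nQ / (1·√S) = 0.024 × 97.6 / (√0.018) = 17.46.
Trying y = 2.27 m: A R^(2/3) = 25.58 — over.
Trying y = 1.86 m: A R^(2/3) = 17.46 — matches.

y_n = 1.86 m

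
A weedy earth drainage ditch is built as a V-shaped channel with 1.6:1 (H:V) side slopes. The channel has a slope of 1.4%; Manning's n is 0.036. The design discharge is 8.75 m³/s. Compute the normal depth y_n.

Manning's equation rearranged: A R^(2/3) = nQ / (1·√S) = 0.036 × 8.75 / (√0.014) = 2.662.
Try y = 1.19 m: A R^(2/3) = 1.436 — too small.
Try y = 1.66 m: A R^(2/3) = 3.489 — too large.
Try y = 1.5 m: A R^(2/3) = 2.662 — close enough.

y_n = 1.5 m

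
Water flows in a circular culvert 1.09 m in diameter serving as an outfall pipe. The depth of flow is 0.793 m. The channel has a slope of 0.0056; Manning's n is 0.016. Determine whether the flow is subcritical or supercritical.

subcritical

For a circular section of diameter D = 1.09 m at depth y = 0.793 m, the central angle is θ = 2 arccos(1 − 2y/D) = 4.086 rad. Then A = (D²/8)(θ − sin θ) = 0.7272 m² and P = Dθ/2 = 2.227 m.
Hydraulic radius R = A/P = 0.7272/2.227 = 0.3265 m.
V = (1/n) R^(2/3) √S = (1/0.016) × 0.3265^(2/3) × √0.0056 = 2.218 m/s. Hydraulic depth D_h = A/T = 0.7272/0.9706 = 0.7493 m.
Froude number Fr = V/√(g·D_h) = 2.218/√(9.81×0.7493) = 0.818, which is less than 1, so the flow is subcritical.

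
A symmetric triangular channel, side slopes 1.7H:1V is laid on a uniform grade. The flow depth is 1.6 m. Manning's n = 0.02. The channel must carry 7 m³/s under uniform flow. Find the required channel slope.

S = 0.0017

For a triangular section with side slope z = 1.7: A = zy² = 1.7×1.6² = 4.352 m²; P = 2y√(1+z²) = 2×1.6×1.972 = 6.311 m.
Hydraulic radius R = A/P = 4.352/6.311 = 0.6895 m.
From Manning's equation, S = [nQ / (1 A R^(2/3))]² = [0.02 × 7 / (1 × 4.352 × 0.6895^(2/3))]² = 0.0017.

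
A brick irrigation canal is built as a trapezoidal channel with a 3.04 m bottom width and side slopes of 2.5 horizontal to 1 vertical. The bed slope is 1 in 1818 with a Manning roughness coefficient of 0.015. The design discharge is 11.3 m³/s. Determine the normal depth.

y_n = 1.31 m

Manning's equation rearranged: A R^(2/3) = nQ / (1·√S) = 0.015 × 11.3 / (√0.0005501) = 7.227.
Try y = 1.53 m: A R^(2/3) = 10.02 — over.
Try y = 1.31 m: A R^(2/3) = 7.245 — ≈ 7.227.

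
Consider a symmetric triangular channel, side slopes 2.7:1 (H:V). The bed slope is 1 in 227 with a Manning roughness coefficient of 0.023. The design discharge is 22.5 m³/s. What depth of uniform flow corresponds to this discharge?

y_n = 1.8 m

Manning's equation rearranged: A R^(2/3) = nQ / (1·√S) = 0.023 × 22.5 / (√0.004405) = 7.797.
Trying y = 1.99 m: A R^(2/3) = 10.21 — high.
Trying y = 1.33 m: A R^(2/3) = 3.486 — low.
Trying y = 1.8 m: A R^(2/3) = 7.813 — matches.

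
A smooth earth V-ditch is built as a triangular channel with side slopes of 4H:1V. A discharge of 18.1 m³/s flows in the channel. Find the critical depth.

At critical depth, Q² T / (g A³) = 1, i.e. A³/T = Q²/g = 18.1²/9.81 = 33.4.
Try y = 1.06 m: A³/T = 10.71 — too small.
Try y = 1.44 m: A³/T = 49.53 — too large.
Try y = 1.33 m: A³/T = 33.29 — ≈ 33.4.

y_c = 1.33 m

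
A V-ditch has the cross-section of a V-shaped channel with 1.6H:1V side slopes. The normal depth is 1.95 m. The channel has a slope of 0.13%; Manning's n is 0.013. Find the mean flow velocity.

V = 2.44 m/s

For a triangular section with side slope z = 1.6: A = zy² = 1.6×1.95² = 6.084 m²; P = 2y√(1+z²) = 2×1.95×1.887 = 7.359 m.
Hydraulic radius R = A/P = 6.084/7.359 = 0.8268 m.
From Manning's equation, V = (1/n) R^(2/3) S^(1/2) = (1/0.013) × 0.8268^(2/3) × 0.0013^(1/2) = 2.44 m/s.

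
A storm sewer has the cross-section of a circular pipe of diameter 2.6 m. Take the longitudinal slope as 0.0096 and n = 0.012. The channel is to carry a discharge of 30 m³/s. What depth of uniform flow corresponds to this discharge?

Manning's equation rearranged: A R^(2/3) = nQ / (1·√S) = 0.012 × 30 / (√0.0096) = 3.674.
Try y = 1.56 m: A R^(2/3) = 2.677 — too small.
Try y = 1.97 m: A R^(2/3) = 3.676 — close enough.

y_n = 1.97 m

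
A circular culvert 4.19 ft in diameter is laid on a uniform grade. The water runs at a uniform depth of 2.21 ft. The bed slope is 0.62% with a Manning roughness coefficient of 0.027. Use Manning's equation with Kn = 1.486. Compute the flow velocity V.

V = 4.57 ft/s

For a circular section of diameter D = 4.19 ft at depth y = 2.21 ft, the central angle is θ = 2 arccos(1 − 2y/D) = 3.251 rad. Then A = (D²/8)(θ − sin θ) = 7.376 ft² and P = Dθ/2 = 6.812 ft.
Hydraulic radius R = A/P = 7.376/6.812 = 1.083 ft.
From Manning's equation, V = (1.486/n) R^(2/3) S^(1/2) = (1.486/0.027) × 1.083^(2/3) × 0.0062^(1/2) = 4.57 ft/s.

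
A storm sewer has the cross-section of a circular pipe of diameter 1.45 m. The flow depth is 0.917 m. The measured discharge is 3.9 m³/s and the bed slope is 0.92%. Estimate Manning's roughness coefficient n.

n = 0.015

For a circular section of diameter D = 1.45 m at depth y = 0.917 m, the central angle is θ = 2 arccos(1 − 2y/D) = 3.678 rad. Then A = (D²/8)(θ − sin θ) = 1.101 m² and P = Dθ/2 = 2.666 m.
Hydraulic radius R = A/P = 1.101/2.666 = 0.4128 m.
Rearranging Manning's equation: n = (1/Q) A R^(2/3) S^(1/2) = (1/3.9) × 1.101 × 0.4128^(2/3) × √0.0092 = 0.015.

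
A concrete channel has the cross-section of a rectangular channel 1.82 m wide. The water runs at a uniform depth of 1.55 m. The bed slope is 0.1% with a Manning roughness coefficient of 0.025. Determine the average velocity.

V = 0.873 m/s

Flow area A = b·y = 1.82 × 1.55 = 2.821 m². Wetted perimeter P = b + 2y = 1.82 + 2×1.55 = 4.92 m.
Hydraulic radius R = A/P = 2.821/4.92 = 0.5734 m.
From Manning's equation, V = (1/n) R^(2/3) S^(1/2) = (1/0.025) × 0.5734^(2/3) × 0.001^(1/2) = 0.873 m/s.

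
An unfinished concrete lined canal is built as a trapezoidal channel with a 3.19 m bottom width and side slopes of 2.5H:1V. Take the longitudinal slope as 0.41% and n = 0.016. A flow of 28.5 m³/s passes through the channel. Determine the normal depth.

Manning's equation rearranged: A R^(2/3) = nQ / (1·√S) = 0.016 × 28.5 / (√0.0041) = 7.122.
Try y = 1.4 m: A R^(2/3) = 8.555 — high.
Try y = 1.1 m: A R^(2/3) = 5.234 — low.
Try y = 1.28 m: A R^(2/3) = 7.114 — ≈ 7.122.

y_n = 1.28 m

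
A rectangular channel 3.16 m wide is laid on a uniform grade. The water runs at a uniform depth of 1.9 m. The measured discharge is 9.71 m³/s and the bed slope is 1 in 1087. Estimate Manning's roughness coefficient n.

n = 0.017

Flow area A = b·y = 3.16 × 1.9 = 6.004 m². Wetted perimeter P = b + 2y = 3.16 + 2×1.9 = 6.96 m.
Hydraulic radius R = A/P = 6.004/6.96 = 0.8626 m.
Rearranging Manning's equation: n = (1/Q) A R^(2/3) S^(1/2) = (1/9.71) × 6.004 × 0.8626^(2/3) × √0.00092 = 0.017.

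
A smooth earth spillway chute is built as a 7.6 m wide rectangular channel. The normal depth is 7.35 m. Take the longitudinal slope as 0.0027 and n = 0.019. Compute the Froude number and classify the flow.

Flow area A = b·y = 7.6 × 7.35 = 55.86 m². Wetted perimeter P = b + 2y = 7.6 + 2×7.35 = 22.3 m.
Hydraulic radius R = A/P = 55.86/22.3 = 2.505 m.
V = (1/n) R^(2/3) √S = (1/0.019) × 2.505^(2/3) × √0.0027 = 5.044 m/s. Hydraulic depth D_h = A/T = 55.86/7.6 = 7.35 m.
Froude number Fr = V/√(g·D_h) = 5.044/√(9.81×7.35) = 0.594, which is less than 1, so the flow is subcritical.

subcritical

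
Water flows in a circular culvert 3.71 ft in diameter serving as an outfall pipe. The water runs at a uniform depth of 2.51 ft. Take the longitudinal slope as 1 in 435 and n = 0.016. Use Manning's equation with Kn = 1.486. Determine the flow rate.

Q = 36.6 ft³/s

For a circular section of diameter D = 3.71 ft at depth y = 2.51 ft, the central angle is θ = 2 arccos(1 − 2y/D) = 3.863 rad. Then A = (D²/8)(θ − sin θ) = 7.784 ft² and P = Dθ/2 = 7.167 ft.
Hydraulic radius R = A/P = 7.784/7.167 = 1.086 ft.
Manning's equation: Q = (1.486/n) A R^(2/3) S^(1/2) = (1.486/0.016) × 7.784 × 1.086^(2/3) × 0.002299^(1/2) = 36.6 ft³/s.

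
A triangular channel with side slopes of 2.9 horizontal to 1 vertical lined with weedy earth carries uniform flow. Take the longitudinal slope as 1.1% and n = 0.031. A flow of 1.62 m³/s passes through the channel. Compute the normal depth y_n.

Manning's equation rearranged: A R^(2/3) = nQ / (1·√S) = 0.031 × 1.62 / (√0.011) = 0.4788.
At y = 0.461 m: A R^(2/3) = 0.2232 — too small.
At y = 0.614 m: A R^(2/3) = 0.4793 — close enough.

y_n = 0.614 m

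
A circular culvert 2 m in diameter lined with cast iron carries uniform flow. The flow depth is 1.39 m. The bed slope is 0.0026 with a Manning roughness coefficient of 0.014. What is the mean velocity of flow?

V = 2.57 m/s

For a circular section of diameter D = 2 m at depth y = 1.39 m, the central angle is θ = 2 arccos(1 − 2y/D) = 3.943 rad. Then A = (D²/8)(θ − sin θ) = 2.331 m² and P = Dθ/2 = 3.943 m.
Hydraulic radius R = A/P = 2.331/3.943 = 0.5911 m.
From Manning's equation, V = (1/n) R^(2/3) S^(1/2) = (1/0.014) × 0.5911^(2/3) × 0.0026^(1/2) = 2.57 m/s.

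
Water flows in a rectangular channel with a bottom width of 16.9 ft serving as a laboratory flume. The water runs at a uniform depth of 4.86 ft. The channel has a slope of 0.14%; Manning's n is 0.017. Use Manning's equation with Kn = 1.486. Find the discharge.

Flow area A = b·y = 16.9 × 4.86 = 82.13 ft². Wetted perimeter P = b + 2y = 16.9 + 2×4.86 = 26.62 ft.
Hydraulic radius R = A/P = 82.13/26.62 = 3.085 ft.
Manning's equation: Q = (1.486/n) A R^(2/3) S^(1/2) = (1.486/0.017) × 82.13 × 3.085^(2/3) × 0.0014^(1/2) = 569 ft³/s.

Q = 569 ft³/s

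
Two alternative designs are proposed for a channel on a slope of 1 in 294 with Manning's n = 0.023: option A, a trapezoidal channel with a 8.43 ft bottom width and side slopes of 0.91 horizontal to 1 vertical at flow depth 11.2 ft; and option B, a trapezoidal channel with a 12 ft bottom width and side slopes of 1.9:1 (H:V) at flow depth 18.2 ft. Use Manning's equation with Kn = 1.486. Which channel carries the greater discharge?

Channel A: With bottom width b = 8.43 ft and side slope z = 0.91: A = (b + zy)y = (8.43 + 0.91×11.2)×11.2 = 208.6 ft²; P = b + 2y√(1+z²) = 8.43 + 2×11.2×1.352 = 38.72 ft. Hydraulic radius R = A/P = 208.6/38.72 = 5.387 ft. Q_A = (1.486/0.023)·208.6·5.387^(2/3)·√0.003401 = 2415 ft³/s.
Channel B: With bottom width b = 12 ft and side slope z = 1.9: A = (b + zy)y = (12 + 1.9×18.2)×18.2 = 847.8 ft²; P = b + 2y√(1+z²) = 12 + 2×18.2×2.147 = 90.15 ft. Hydraulic radius R = A/P = 847.8/90.15 = 9.403 ft. Q_B = (1.486/0.023)·847.8·9.403^(2/3)·√0.003401 = 14230 ft³/s.
Q_A = 2415 ft³/s vs Q_B = 14230 ft³/s, so channel B carries more.

channel B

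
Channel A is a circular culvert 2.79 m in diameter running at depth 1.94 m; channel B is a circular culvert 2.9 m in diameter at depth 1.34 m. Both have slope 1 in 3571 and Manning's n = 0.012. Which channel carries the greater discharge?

channel A

Channel A: For a circular section of diameter D = 2.79 m at depth y = 1.94 m, the central angle is θ = 2 arccos(1 − 2y/D) = 3.944 rad. Then A = (D²/8)(θ − sin θ) = 4.538 m² and P = Dθ/2 = 5.502 m. Hydraulic radius R = A/P = 4.538/5.502 = 0.8247 m. Q_A = (1/0.012)·4.538·0.8247^(2/3)·√0.00028 = 5.565 m³/s.
Channel B: For a circular section of diameter D = 2.9 m at depth y = 1.34 m, the central angle is θ = 2 arccos(1 − 2y/D) = 2.99 rad. Then A = (D²/8)(θ − sin θ) = 2.984 m² and P = Dθ/2 = 4.335 m. Hydraulic radius R = A/P = 2.984/4.335 = 0.6883 m. Q_B = (1/0.012)·2.984·0.6883^(2/3)·√0.00028 = 3.244 m³/s.
Q_A = 5.565 m³/s vs Q_B = 3.244 m³/s, so channel A carries more.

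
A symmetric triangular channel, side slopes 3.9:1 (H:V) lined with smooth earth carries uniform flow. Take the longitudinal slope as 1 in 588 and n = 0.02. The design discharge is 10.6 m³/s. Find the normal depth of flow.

Manning's equation rearranged: A R^(2/3) = nQ / (1·√S) = 0.02 × 10.6 / (√0.001701) = 5.141.
Trying y = 1.62 m: A R^(2/3) = 8.707 — too large.
Trying y = 1.15 m: A R^(2/3) = 3.492 — too small.
Trying y = 1.33 m: A R^(2/3) = 5.146 — close enough.

y_n = 1.33 m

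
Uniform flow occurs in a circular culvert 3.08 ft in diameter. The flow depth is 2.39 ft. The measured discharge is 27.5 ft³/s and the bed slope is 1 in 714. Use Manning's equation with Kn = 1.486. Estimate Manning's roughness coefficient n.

n = 0.012

For a circular section of diameter D = 3.08 ft at depth y = 2.39 ft, the central angle is θ = 2 arccos(1 − 2y/D) = 4.311 rad. Then A = (D²/8)(θ − sin θ) = 6.204 ft² and P = Dθ/2 = 6.639 ft.
Hydraulic radius R = A/P = 6.204/6.639 = 0.9344 ft.
Rearranging Manning's equation: n = (1.486/Q) A R^(2/3) S^(1/2) = (1.486/27.5) × 6.204 × 0.9344^(2/3) × √0.001401 = 0.012.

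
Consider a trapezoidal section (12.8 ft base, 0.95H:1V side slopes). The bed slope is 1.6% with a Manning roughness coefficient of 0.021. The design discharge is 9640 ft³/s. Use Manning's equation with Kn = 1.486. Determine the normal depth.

y_n = 12.5 ft

Manning's equation rearranged: A R^(2/3) = nQ / (1.486·√S) = 0.021 × 9640 / (1.486 × √0.016) = 1077.
Trying y = 10 ft: A R^(2/3) = 696.7 — short.
Trying y = 15.9 ft: A R^(2/3) = 1750 — over.
Trying y = 12.5 ft: A R^(2/3) = 1077 — matches.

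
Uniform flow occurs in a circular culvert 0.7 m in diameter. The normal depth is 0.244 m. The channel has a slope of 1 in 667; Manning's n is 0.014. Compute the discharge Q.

For a circular section of diameter D = 0.7 m at depth y = 0.244 m, the central angle is θ = 2 arccos(1 − 2y/D) = 2.526 rad. Then A = (D²/8)(θ − sin θ) = 0.1194 m² and P = Dθ/2 = 0.8842 m.
Hydraulic radius R = A/P = 0.1194/0.8842 = 0.135 m.
Manning's equation: Q = (1/n) A R^(2/3) S^(1/2) = (1/0.014) × 0.1194 × 0.135^(2/3) × 0.001499^(1/2) = 0.0869 m³/s.

Q = 0.0869 m³/s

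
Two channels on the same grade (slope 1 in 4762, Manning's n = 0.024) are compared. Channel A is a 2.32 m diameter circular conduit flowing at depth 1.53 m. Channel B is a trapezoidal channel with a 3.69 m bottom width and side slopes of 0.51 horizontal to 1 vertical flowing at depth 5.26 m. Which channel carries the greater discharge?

channel B

Channel A: For a circular section of diameter D = 2.32 m at depth y = 1.53 m, the central angle is θ = 2 arccos(1 − 2y/D) = 3.791 rad. Then A = (D²/8)(θ − sin θ) = 2.957 m² and P = Dθ/2 = 4.397 m. Hydraulic radius R = A/P = 2.957/4.397 = 0.6725 m. Q_A = (1/0.024)·2.957·0.6725^(2/3)·√0.00021 = 1.371 m³/s.
Channel B: With bottom width b = 3.69 m and side slope z = 0.51: A = (b + zy)y = (3.69 + 0.51×5.26)×5.26 = 33.52 m²; P = b + 2y√(1+z²) = 3.69 + 2×5.26×1.123 = 15.5 m. Hydraulic radius R = A/P = 33.52/15.5 = 2.163 m. Q_B = (1/0.024)·33.52·2.163^(2/3)·√0.00021 = 33.85 m³/s.
Q_A = 1.371 m³/s vs Q_B = 33.85 m³/s, so channel B carries more.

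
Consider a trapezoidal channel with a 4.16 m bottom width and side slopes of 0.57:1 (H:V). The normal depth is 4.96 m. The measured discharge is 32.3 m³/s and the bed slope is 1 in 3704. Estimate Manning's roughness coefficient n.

n = 0.03

With bottom width b = 4.16 m and side slope z = 0.57: A = (b + zy)y = (4.16 + 0.57×4.96)×4.96 = 34.66 m²; P = b + 2y√(1+z²) = 4.16 + 2×4.96×1.151 = 15.58 m.
Hydraulic radius R = A/P = 34.66/15.58 = 2.225 m.
Rearranging Manning's equation: n = (1/Q) A R^(2/3) S^(1/2) = (1/32.3) × 34.66 × 2.225^(2/3) × √0.00027 = 0.03.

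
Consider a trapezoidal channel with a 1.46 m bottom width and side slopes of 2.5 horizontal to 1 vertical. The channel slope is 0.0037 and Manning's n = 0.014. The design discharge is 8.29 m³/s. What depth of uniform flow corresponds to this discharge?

Manning's equation rearranged: A R^(2/3) = nQ / (1·√S) = 0.014 × 8.29 / (√0.0037) = 1.908.
Trying y = 1.08 m: A R^(2/3) = 3.258 — high.
Trying y = 0.631 m: A R^(2/3) = 1.031 — low.
Trying y = 0.845 m: A R^(2/3) = 1.907 — ≈ 1.908.

y_n = 0.845 m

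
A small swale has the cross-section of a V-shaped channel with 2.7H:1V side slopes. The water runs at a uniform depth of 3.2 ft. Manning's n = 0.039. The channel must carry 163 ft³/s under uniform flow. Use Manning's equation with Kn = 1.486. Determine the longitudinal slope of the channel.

S = 0.0139

For a triangular section with side slope z = 2.7: A = zy² = 2.7×3.2² = 27.65 ft²; P = 2y√(1+z²) = 2×3.2×2.879 = 18.43 ft.
Hydraulic radius R = A/P = 27.65/18.43 = 1.5 ft.
From Manning's equation, S = [nQ / (1.486 A R^(2/3))]² = [0.039 × 163 / (1.486 × 27.65 × 1.5^(2/3))]² = 0.0139.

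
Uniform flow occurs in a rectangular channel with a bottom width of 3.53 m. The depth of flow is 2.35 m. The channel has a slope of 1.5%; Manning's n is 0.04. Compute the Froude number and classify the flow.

Flow area A = b·y = 3.53 × 2.35 = 8.296 m². Wetted perimeter P = b + 2y = 3.53 + 2×2.35 = 8.23 m.
Hydraulic radius R = A/P = 8.296/8.23 = 1.008 m.
V = (1/n) R^(2/3) √S = (1/0.04) × 1.008^(2/3) × √0.015 = 3.078 m/s. Hydraulic depth D_h = A/T = 8.296/3.53 = 2.35 m.
Froude number Fr = V/√(g·D_h) = 3.078/√(9.81×2.35) = 0.641, which is less than 1, so the flow is subcritical.

subcritical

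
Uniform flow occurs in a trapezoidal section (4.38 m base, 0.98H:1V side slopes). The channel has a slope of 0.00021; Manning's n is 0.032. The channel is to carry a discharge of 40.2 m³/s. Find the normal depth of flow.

Manning's equation rearranged: A R^(2/3) = nQ / (1·√S) = 0.032 × 40.2 / (√0.00021) = 88.77.
At y = 3.87 m: A R^(2/3) = 51.51 — short.
At y = 5.91 m: A R^(2/3) = 121.5 — over.
At y = 5.08 m: A R^(2/3) = 88.86 — close enough.

y_n = 5.08 m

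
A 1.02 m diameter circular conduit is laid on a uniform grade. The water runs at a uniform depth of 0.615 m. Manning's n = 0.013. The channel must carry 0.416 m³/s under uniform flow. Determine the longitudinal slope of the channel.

S = 0.000591

For a circular section of diameter D = 1.02 m at depth y = 0.615 m, the central angle is θ = 2 arccos(1 − 2y/D) = 3.556 rad. Then A = (D²/8)(θ − sin θ) = 0.5149 m² and P = Dθ/2 = 1.814 m.
Hydraulic radius R = A/P = 0.5149/1.814 = 0.2839 m.
From Manning's equation, S = [nQ / (1 A R^(2/3))]² = [0.013 × 0.416 / (1 × 0.5149 × 0.2839^(2/3))]² = 0.000591.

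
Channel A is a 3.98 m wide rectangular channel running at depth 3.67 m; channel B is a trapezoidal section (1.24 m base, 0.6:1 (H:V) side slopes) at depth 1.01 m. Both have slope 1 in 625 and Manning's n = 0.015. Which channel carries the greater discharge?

Channel A: Flow area A = b·y = 3.98 × 3.67 = 14.61 m². Wetted perimeter P = b + 2y = 3.98 + 2×3.67 = 11.32 m. Hydraulic radius R = A/P = 14.61/11.32 = 1.29 m. Q_A = (1/0.015)·14.61·1.29^(2/3)·√0.0016 = 46.17 m³/s.
Channel B: With bottom width b = 1.24 m and side slope z = 0.6: A = (b + zy)y = (1.24 + 0.6×1.01)×1.01 = 1.864 m²; P = b + 2y√(1+z²) = 1.24 + 2×1.01×1.166 = 3.596 m. Hydraulic radius R = A/P = 1.864/3.596 = 0.5185 m. Q_B = (1/0.015)·1.864·0.5185^(2/3)·√0.0016 = 3.209 m³/s.
Q_A = 46.17 m³/s vs Q_B = 3.209 m³/s, so channel A carries more.

channel A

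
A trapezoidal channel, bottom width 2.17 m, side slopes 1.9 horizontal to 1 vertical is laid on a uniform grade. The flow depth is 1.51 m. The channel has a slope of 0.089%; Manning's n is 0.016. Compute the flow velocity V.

With bottom width b = 2.17 m and side slope z = 1.9: A = (b + zy)y = (2.17 + 1.9×1.51)×1.51 = 7.609 m²; P = b + 2y√(1+z²) = 2.17 + 2×1.51×2.147 = 8.654 m.
Hydraulic radius R = A/P = 7.609/8.654 = 0.8792 m.
From Manning's equation, V = (1/n) R^(2/3) S^(1/2) = (1/0.016) × 0.8792^(2/3) × 0.00089^(1/2) = 1.71 m/s.

V = 1.71 m/s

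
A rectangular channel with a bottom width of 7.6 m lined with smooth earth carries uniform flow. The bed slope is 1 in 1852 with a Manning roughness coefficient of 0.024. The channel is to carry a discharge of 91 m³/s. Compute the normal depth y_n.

Manning's equation rearranged: A R^(2/3) = nQ / (1·√S) = 0.024 × 91 / (√0.00054) = 93.99.
Trying y = 5.1 m: A R^(2/3) = 65.12 — short.
Trying y = 8.5 m: A R^(2/3) = 123 — over.
Trying y = 6.82 m: A R^(2/3) = 93.95 — close enough.

y_n = 6.82 m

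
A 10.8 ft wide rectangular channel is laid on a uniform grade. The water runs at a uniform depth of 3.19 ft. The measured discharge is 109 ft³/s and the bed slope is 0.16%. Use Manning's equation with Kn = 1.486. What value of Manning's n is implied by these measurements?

Flow area A = b·y = 10.8 × 3.19 = 34.45 ft². Wetted perimeter P = b + 2y = 10.8 + 2×3.19 = 17.18 ft.
Hydraulic radius R = A/P = 34.45/17.18 = 2.005 ft.
Rearranging Manning's equation: n = (1.486/Q) A R^(2/3) S^(1/2) = (1.486/109) × 34.45 × 2.005^(2/3) × √0.0016 = 0.0299.

n = 0.0299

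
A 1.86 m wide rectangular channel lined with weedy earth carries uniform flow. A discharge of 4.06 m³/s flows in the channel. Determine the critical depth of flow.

For a rectangular channel, critical depth y_c = (q²/g)^(1/3) where q = Q/b = 4.06/1.86 = 2.183 m²/s.
So y_c = (2.183²/9.81)^(1/3) = 0.786 m.

y_c = 0.786 m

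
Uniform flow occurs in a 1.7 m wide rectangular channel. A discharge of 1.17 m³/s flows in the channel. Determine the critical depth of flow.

y_c = 0.364 m

For a rectangular channel, critical depth y_c = (q²/g)^(1/3) where q = Q/b = 1.17/1.7 = 0.6882 m²/s.
So y_c = (0.6882²/9.81)^(1/3) = 0.364 m.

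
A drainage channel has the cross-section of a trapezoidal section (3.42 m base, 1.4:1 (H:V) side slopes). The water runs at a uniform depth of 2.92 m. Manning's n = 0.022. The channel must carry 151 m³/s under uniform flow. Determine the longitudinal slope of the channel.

S = 0.012

With bottom width b = 3.42 m and side slope z = 1.4: A = (b + zy)y = (3.42 + 1.4×2.92)×2.92 = 21.92 m²; P = b + 2y√(1+z²) = 3.42 + 2×2.92×1.72 = 13.47 m.
Hydraulic radius R = A/P = 21.92/13.47 = 1.628 m.
From Manning's equation, S = [nQ / (1 A R^(2/3))]² = [0.022 × 151 / (1 × 21.92 × 1.628^(2/3))]² = 0.012.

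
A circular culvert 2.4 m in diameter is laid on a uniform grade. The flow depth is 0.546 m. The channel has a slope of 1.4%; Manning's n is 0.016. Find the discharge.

For a circular section of diameter D = 2.4 m at depth y = 0.546 m, the central angle is θ = 2 arccos(1 − 2y/D) = 1.989 rad. Then A = (D²/8)(θ − sin θ) = 0.7739 m² and P = Dθ/2 = 2.387 m.
Hydraulic radius R = A/P = 0.7739/2.387 = 0.3243 m.
Manning's equation: Q = (1/n) A R^(2/3) S^(1/2) = (1/0.016) × 0.7739 × 0.3243^(2/3) × 0.014^(1/2) = 2.7 m³/s.

Q = 2.7 m³/s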